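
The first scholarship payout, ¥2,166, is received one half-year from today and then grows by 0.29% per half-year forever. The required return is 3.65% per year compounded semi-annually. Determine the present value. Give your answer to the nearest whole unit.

¥141,107

Periodic rate r = 0.0365/2 per half-year.
Growing perpetuity (Gordon): PV = PMT₁ / (r − g) = 2,166 / (r − 0.0029) = ¥141,107.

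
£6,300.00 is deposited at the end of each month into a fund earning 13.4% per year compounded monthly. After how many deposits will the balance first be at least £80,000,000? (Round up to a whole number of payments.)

447 payments

Periodic rate r = 0.134/12 per month; n is counted in months.
Ordinary annuity FV: 80,000,000 = 6,300 × [((1+r)^n − 1)/r].
(1+r)^n = 1 + 80,000,000 × r / 6,300, so n = ln(1 + 80,000,000·r/6,300) / ln(1+r) = 446.78.
Round up to a whole number of payments: n = 447.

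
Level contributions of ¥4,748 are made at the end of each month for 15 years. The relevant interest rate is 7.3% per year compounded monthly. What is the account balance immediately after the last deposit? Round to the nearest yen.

¥1,544,817

This is an ordinary annuity: 180 deposits of ¥4,748 at the end of each month.
Periodic rate r = 0.073/12 per month; n is counted in months.
FV = PMT × [((1+r)^n − 1)/r] = 4,748 × [(1+r)^180 − 1] / r = ¥1,544,817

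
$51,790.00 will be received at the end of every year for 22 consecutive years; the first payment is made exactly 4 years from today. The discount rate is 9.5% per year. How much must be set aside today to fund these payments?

Ordinary annuity of 22 payments, first payment at period 4.
Periodic rate r = 0.095 per year.
The ordinary-annuity PV formula values the stream one period before the first payment (period 3); discount that back 3 periods:
PV₀ = 51,790 × [1 − (1+r)^−22] / r × (1+r)^−3 = $358,835.86

$358,835.86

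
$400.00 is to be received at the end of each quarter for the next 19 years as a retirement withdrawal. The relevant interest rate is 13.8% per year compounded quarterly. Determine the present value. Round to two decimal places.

This is an ordinary annuity: 76 payments of $400.00 at the end of each quarter.
Periodic rate r = 0.138/4 per quarter; n is counted in quarters.
PV = PMT × [(1 − (1+r)^−n)/r] = 400 × [1 − (1+r)^−76] / r = $10,713.72

$10,713.72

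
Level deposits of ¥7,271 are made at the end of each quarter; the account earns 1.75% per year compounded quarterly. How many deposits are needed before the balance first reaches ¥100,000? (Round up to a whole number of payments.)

Periodic rate r = 0.0175/4 per quarter; n is counted in quarters.
Ordinary annuity FV: 100,000 = 7,271 × [((1+r)^n − 1)/r].
(1+r)^n = 1 + 100,000 × r / 7,271, so n = ln(1 + 100,000·r/7,271) / ln(1+r) = 13.38.
Round up to a whole number of payments: n = 14.

14 payments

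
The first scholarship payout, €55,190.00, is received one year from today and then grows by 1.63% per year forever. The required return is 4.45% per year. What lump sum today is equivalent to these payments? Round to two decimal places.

Periodic rate r = 0.0445 per year.
Growing perpetuity (Gordon): PV = PMT₁ / (r − g) = 55,190 / (r − 0.0163) = €1,957,092.20.

€1,957,092.20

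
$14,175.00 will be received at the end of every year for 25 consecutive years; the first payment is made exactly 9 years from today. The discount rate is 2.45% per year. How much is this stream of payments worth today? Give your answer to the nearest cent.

$216,424.87

Ordinary annuity of 25 payments, first payment at period 9.
Periodic rate r = 0.0245 per year.
The ordinary-annuity PV formula values the stream one period before the first payment (period 8); discount that back 8 periods:
PV₀ = 14,175 × [1 − (1+r)^−25] / r × (1+r)^−8 = $216,424.87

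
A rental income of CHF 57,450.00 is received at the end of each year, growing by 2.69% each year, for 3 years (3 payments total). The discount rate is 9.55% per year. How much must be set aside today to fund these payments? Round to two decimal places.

Periodic rate r = 0.0955 per year.
Growing ordinary annuity: PV = PMT₁ × [1 − ((1+g)/(1+r))^n] / (r − g) = 57,450 × [1 − ((1+0.0269)/(1+r))^3] / (r − 0.0269) = CHF 147,679.37.

CHF 147,679.37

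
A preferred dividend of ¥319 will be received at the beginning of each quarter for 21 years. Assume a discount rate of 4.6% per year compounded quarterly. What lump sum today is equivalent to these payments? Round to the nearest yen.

¥17,320

This is an annuity due: 84 payments of ¥319 at the beginning of each quarter.
Periodic rate r = 0.046/4 per quarter; n is counted in quarters.
PV = PMT × [(1 − (1+r)^−n)/r] × (1+r) = 319 × [1 − (1+r)^−84] / r × (1+r) = ¥17,320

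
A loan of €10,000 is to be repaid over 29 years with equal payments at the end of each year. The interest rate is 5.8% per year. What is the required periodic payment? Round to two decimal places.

€720.45

Level ordinary annuity; solve PV = PMT × [(1 − (1+r)^−n)/r] for PMT.
Periodic rate r = 0.058 per year.
With n = 29: PMT = 10,000 / ([(1 − (1+r)^−n)/r]) = €720.45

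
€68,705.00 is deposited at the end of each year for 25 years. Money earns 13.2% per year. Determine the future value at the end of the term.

€11,029,324.07

This is an ordinary annuity: 25 deposits of €68,705.00 at the end of each year.
Periodic rate r = 0.132 per year.
FV = PMT × [((1+r)^n − 1)/r] = 68,705 × [(1+r)^25 − 1] / r = €11,029,324.07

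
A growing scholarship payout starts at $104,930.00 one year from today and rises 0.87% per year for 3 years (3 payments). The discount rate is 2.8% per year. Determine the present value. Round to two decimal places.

$300,502.94

Periodic rate r = 0.028 per year.
Growing ordinary annuity: PV = PMT₁ × [1 − ((1+g)/(1+r))^n] / (r − g) = 104,930 × [1 − ((1+0.0087)/(1+r))^3] / (r − 0.0087) = $300,502.94.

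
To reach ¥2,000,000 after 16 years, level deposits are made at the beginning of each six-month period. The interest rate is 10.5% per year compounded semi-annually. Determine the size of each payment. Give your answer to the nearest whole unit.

¥24,087

Level annuity due; solve FV = PMT × [((1+r)^n − 1)/r] × (1+r) for PMT.
Periodic rate r = 0.105/2 per half-year; n is counted in half-years.
With n = 32: PMT = 2,000,000 / ([((1+r)^n − 1)/r] × (1+r)) = ¥24,087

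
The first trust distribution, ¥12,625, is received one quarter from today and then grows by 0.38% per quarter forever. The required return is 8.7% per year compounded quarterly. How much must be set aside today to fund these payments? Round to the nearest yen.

¥703,343

Periodic rate r = 0.087/4 per quarter.
Growing perpetuity (Gordon): PV = PMT₁ / (r − g) = 12,625 / (r − 0.0038) = ¥703,343.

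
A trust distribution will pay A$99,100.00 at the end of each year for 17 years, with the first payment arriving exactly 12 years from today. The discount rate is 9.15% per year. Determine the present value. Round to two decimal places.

Ordinary annuity of 17 payments, first payment at period 12.
Periodic rate r = 0.0915 per year.
The ordinary-annuity PV formula values the stream one period before the first payment (period 11); discount that back 11 periods:
PV₀ = 99,100 × [1 − (1+r)^−17] / r × (1+r)^−11 = A$320,097.12

A$320,097.12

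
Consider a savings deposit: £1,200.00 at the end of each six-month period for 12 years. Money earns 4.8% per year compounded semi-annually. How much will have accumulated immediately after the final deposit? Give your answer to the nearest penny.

£38,342.35

This is an ordinary annuity: 24 deposits of £1,200.00 at the end of each six-month period.
Periodic rate r = 0.048/2 per half-year; n is counted in half-years.
FV = PMT × [((1+r)^n − 1)/r] = 1,200 × [(1+r)^24 − 1] / r = £38,342.35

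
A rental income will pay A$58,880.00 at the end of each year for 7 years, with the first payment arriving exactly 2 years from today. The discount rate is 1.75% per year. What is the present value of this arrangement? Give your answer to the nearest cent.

A$378,142.20

Ordinary annuity of 7 payments, first payment at period 2.
Periodic rate r = 0.0175 per year.
The ordinary-annuity PV formula values the stream one period before the first payment (period 1); discount that back 1 periods:
PV₀ = 58,880 × [1 − (1+r)^−7] / r × (1+r)^−1 = A$378,142.20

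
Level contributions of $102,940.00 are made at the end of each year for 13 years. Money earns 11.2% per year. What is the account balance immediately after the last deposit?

$2,734,554.92

This is an ordinary annuity: 13 deposits of $102,940.00 at the end of each year.
Periodic rate r = 0.112 per year.
FV = PMT × [((1+r)^n − 1)/r] = 102,940 × [(1+r)^13 − 1] / r = $2,734,554.92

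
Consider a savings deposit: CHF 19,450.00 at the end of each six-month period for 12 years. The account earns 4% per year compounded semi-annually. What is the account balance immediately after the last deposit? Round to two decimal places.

CHF 591,705.23

This is an ordinary annuity: 24 deposits of CHF 19,450.00 at the end of each six-month period.
Periodic rate r = 0.04/2 per half-year; n is counted in half-years.
FV = PMT × [((1+r)^n − 1)/r] = 19,450 × [(1+r)^24 − 1] / r = CHF 591,705.23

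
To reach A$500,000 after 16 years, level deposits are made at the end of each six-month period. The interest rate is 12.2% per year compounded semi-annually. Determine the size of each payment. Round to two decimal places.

Level ordinary annuity; solve FV = PMT × [((1+r)^n − 1)/r] for PMT.
Periodic rate r = 0.122/2 per half-year; n is counted in half-years.
With n = 32: PMT = 500,000 / ([((1+r)^n − 1)/r]) = A$5,397.20

A$5,397.20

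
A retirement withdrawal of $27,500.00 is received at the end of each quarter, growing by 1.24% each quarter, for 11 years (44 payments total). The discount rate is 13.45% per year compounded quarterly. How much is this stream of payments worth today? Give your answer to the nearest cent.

$775,637.81

Periodic rate r = 0.1345/4 per quarter; n is counted in quarters.
Growing ordinary annuity: PV = PMT₁ × [1 − ((1+g)/(1+r))^n] / (r − g) = 27,500 × [1 − ((1+0.0124)/(1+r))^44] / (r − 0.0124) = $775,637.81.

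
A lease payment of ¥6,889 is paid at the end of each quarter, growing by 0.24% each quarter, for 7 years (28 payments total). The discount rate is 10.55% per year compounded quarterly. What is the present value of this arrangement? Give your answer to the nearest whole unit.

¥139,097

Periodic rate r = 0.1055/4 per quarter; n is counted in quarters.
Growing ordinary annuity: PV = PMT₁ × [1 − ((1+g)/(1+r))^n] / (r − g) = 6,889 × [1 − ((1+0.0024)/(1+r))^28] / (r − 0.0024) = ¥139,097.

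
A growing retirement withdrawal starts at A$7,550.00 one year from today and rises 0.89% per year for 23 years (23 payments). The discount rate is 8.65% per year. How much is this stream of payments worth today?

A$79,596.46

Periodic rate r = 0.0865 per year.
Growing ordinary annuity: PV = PMT₁ × [1 − ((1+g)/(1+r))^n] / (r − g) = 7,550 × [1 − ((1+0.0089)/(1+r))^23] / (r − 0.0089) = A$79,596.46.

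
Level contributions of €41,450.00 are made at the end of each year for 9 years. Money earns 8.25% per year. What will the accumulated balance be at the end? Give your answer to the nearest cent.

€523,042.86

This is an ordinary annuity: 9 deposits of €41,450.00 at the end of each year.
Periodic rate r = 0.0825 per year.
FV = PMT × [((1+r)^n − 1)/r] = 41,450 × [(1+r)^9 − 1] / r = €523,042.86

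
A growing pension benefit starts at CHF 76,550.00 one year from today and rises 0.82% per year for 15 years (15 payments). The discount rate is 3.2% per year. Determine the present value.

Periodic rate r = 0.032 per year.
Growing ordinary annuity: PV = PMT₁ × [1 − ((1+g)/(1+r))^n] / (r − g) = 76,550 × [1 − ((1+0.0082)/(1+r))^15] / (r − 0.0082) = CHF 949,795.48.

CHF 949,795.48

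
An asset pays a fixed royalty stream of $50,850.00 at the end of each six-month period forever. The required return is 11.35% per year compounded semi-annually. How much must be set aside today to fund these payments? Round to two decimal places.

$896,035.24

Periodic rate r = 0.1135/2 per half-year.
Level perpetuity: PV = PMT / r = 50,850 / (0.1135/2) = $896,035.24.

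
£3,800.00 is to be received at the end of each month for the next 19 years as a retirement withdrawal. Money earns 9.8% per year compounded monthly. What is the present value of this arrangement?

£392,466.68

This is an ordinary annuity: 228 payments of £3,800.00 at the end of each month.
Periodic rate r = 0.098/12 per month; n is counted in months.
PV = PMT × [(1 − (1+r)^−n)/r] = 3,800 × [1 − (1+r)^−228] / r = £392,466.68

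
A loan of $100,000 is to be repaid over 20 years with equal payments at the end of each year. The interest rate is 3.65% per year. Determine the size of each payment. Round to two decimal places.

$7,131.94

Level ordinary annuity; solve PV = PMT × [(1 − (1+r)^−n)/r] for PMT.
Periodic rate r = 0.0365 per year.
With n = 20: PMT = 100,000 / ([(1 − (1+r)^−n)/r]) = $7,131.94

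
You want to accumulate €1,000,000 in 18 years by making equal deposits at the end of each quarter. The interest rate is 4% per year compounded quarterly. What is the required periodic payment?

Level ordinary annuity; solve FV = PMT × [((1+r)^n − 1)/r] for PMT.
Periodic rate r = 0.04/4 per quarter; n is counted in quarters.
With n = 72: PMT = 1,000,000 / ([((1+r)^n − 1)/r]) = €9,550.19

€9,550.19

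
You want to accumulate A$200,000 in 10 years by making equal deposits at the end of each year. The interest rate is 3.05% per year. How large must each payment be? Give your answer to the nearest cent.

A$17,405.97

Level ordinary annuity; solve FV = PMT × [((1+r)^n − 1)/r] for PMT.
Periodic rate r = 0.0305 per year.
With n = 10: PMT = 200,000 / ([((1+r)^n − 1)/r]) = A$17,405.97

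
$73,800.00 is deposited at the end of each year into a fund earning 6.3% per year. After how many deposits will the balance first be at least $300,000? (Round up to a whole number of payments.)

4 payments

Periodic rate r = 0.063 per year.
Ordinary annuity FV: 300,000 = 73,800 × [((1+r)^n − 1)/r].
(1+r)^n = 1 + 300,000 × r / 73,800, so n = ln(1 + 300,000·r/73,800) / ln(1+r) = 3.73.
Round up to a whole number of payments: n = 4.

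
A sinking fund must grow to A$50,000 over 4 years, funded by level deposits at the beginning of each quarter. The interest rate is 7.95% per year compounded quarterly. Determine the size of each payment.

A$2,632.78

Level annuity due; solve FV = PMT × [((1+r)^n − 1)/r] × (1+r) for PMT.
Periodic rate r = 0.0795/4 per quarter; n is counted in quarters.
With n = 16: PMT = 50,000 / ([((1+r)^n − 1)/r] × (1+r)) = A$2,632.78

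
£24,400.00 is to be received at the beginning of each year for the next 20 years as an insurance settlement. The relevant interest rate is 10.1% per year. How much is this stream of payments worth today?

This is an annuity due: 20 payments of £24,400.00 at the beginning of each year.
Periodic rate r = 0.101 per year.
PV = PMT × [(1 − (1+r)^−n)/r] × (1+r) = 24,400 × [1 − (1+r)^−20] / r × (1+r) = £227,159.34

£227,159.34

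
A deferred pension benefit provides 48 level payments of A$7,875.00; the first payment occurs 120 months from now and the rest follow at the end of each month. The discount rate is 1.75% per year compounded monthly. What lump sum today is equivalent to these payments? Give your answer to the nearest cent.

Ordinary annuity of 48 payments, first payment at period 120.
Periodic rate r = 0.0175/12 per month; n is counted in months.
The ordinary-annuity PV formula values the stream one period before the first payment (period 119); discount that back 119 periods:
PV₀ = 7,875 × [1 − (1+r)^−48] / r × (1+r)^−119 = A$306,733.59

A$306,733.59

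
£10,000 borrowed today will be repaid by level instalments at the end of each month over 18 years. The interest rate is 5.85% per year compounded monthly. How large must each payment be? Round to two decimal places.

£74.97

Level ordinary annuity; solve PV = PMT × [(1 − (1+r)^−n)/r] for PMT.
Periodic rate r = 0.0585/12 per month; n is counted in months.
With n = 216: PMT = 10,000 / ([(1 − (1+r)^−n)/r]) = £74.97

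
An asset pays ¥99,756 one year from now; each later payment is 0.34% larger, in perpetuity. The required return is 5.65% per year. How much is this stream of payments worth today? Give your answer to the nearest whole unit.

Periodic rate r = 0.0565 per year.
Growing perpetuity (Gordon): PV = PMT₁ / (r − g) = 99,756 / (r − 0.0034) = ¥1,878,644.

¥1,878,644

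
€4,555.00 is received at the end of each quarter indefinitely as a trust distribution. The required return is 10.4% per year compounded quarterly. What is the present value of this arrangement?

€175,192.31

Periodic rate r = 0.104/4 per quarter.
Level perpetuity: PV = PMT / r = 4,555 / (0.104/4) = €175,192.31.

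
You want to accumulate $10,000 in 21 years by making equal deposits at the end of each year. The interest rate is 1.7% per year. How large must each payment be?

Level ordinary annuity; solve FV = PMT × [((1+r)^n − 1)/r] for PMT.
Periodic rate r = 0.017 per year.
With n = 21: PMT = 10,000 / ([((1+r)^n − 1)/r]) = $400.23

$400.23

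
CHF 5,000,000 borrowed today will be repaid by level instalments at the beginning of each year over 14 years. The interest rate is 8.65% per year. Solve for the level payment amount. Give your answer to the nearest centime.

CHF 579,452.19

Level annuity due; solve PV = PMT × [(1 − (1+r)^−n)/r] × (1+r) for PMT.
Periodic rate r = 0.0865 per year.
With n = 14: PMT = 5,000,000 / ([(1 − (1+r)^−n)/r] × (1+r)) = CHF 579,452.19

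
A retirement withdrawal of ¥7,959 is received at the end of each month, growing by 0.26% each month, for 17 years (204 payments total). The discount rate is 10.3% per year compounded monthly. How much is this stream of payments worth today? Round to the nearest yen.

¥935,045

Periodic rate r = 0.103/12 per month; n is counted in months.
Growing ordinary annuity: PV = PMT₁ × [1 − ((1+g)/(1+r))^n] / (r − g) = 7,959 × [1 − ((1+0.0026)/(1+r))^204] / (r − 0.0026) = ¥935,045.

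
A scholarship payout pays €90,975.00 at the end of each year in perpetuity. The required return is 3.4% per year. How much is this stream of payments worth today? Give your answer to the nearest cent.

Periodic rate r = 0.034 per year.
Level perpetuity: PV = PMT / r = 90,975 / (0.034) = €2,675,735.29.

€2,675,735.29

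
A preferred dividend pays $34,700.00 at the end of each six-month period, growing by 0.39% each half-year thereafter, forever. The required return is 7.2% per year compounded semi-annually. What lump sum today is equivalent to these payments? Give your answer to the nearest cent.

$1,080,996.88

Periodic rate r = 0.072/2 per half-year.
Growing perpetuity (Gordon): PV = PMT₁ / (r − g) = 34,700 / (r − 0.0039) = $1,080,996.88.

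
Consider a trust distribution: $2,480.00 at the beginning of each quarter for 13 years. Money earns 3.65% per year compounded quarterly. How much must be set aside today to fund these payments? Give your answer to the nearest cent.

$103,249.22

This is an annuity due: 52 payments of $2,480.00 at the beginning of each quarter.
Periodic rate r = 0.0365/4 per quarter; n is counted in quarters.
PV = PMT × [(1 − (1+r)^−n)/r] × (1+r) = 2,480 × [1 − (1+r)^−52] / r × (1+r) = $103,249.22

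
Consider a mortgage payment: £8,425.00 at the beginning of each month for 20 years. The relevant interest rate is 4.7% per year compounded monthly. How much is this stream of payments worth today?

This is an annuity due: 240 payments of £8,425.00 at the beginning of each month.
Periodic rate r = 0.047/12 per month; n is counted in months.
PV = PMT × [(1 − (1+r)^−n)/r] × (1+r) = 8,425 × [1 − (1+r)^−240] / r × (1+r) = £1,314,382.16

£1,314,382.16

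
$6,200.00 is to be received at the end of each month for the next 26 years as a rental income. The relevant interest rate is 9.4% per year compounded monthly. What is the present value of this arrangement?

This is an ordinary annuity: 312 payments of $6,200.00 at the end of each month.
Periodic rate r = 0.094/12 per month; n is counted in months.
PV = PMT × [(1 − (1+r)^−n)/r] = 6,200 × [1 − (1+r)^−312] / r = $722,120.43

$722,120.43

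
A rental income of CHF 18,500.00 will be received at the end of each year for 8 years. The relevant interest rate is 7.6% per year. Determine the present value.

This is an ordinary annuity: 8 payments of CHF 18,500.00 at the end of each year.
Periodic rate r = 0.076 per year.
PV = PMT × [(1 − (1+r)^−n)/r] = 18,500 × [1 − (1+r)^−8] / r = CHF 107,945.80

CHF 107,945.80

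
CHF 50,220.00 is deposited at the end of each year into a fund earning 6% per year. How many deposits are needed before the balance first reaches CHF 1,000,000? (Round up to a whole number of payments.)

Periodic rate r = 0.06 per year.
Ordinary annuity FV: 1,000,000 = 50,220 × [((1+r)^n − 1)/r].
(1+r)^n = 1 + 1,000,000 × r / 50,220, so n = ln(1 + 1,000,000·r/50,220) / ln(1+r) = 13.49.
Round up to a whole number of payments: n = 14.

14 payments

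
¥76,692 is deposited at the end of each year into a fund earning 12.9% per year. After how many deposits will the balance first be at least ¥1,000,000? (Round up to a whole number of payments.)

9 payments

Periodic rate r = 0.129 per year.
Ordinary annuity FV: 1,000,000 = 76,692 × [((1+r)^n − 1)/r].
(1+r)^n = 1 + 1,000,000 × r / 76,692, so n = ln(1 + 1,000,000·r/76,692) / ln(1+r) = 8.13.
Round up to a whole number of payments: n = 9.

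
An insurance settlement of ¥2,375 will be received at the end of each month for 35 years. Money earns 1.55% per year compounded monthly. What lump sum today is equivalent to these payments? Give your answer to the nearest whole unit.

¥769,506

This is an ordinary annuity: 420 payments of ¥2,375 at the end of each month.
Periodic rate r = 0.0155/12 per month; n is counted in months.
PV = PMT × [(1 − (1+r)^−n)/r] = 2,375 × [1 − (1+r)^−420] / r = ¥769,506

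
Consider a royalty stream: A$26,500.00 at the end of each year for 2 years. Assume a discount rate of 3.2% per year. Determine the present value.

This is an ordinary annuity: 2 payments of A$26,500.00 at the end of each year.
Periodic rate r = 0.032 per year.
PV = PMT × [(1 − (1+r)^−n)/r] = 26,500 × [1 − (1+r)^−2] / r = A$50,560.36

A$50,560.36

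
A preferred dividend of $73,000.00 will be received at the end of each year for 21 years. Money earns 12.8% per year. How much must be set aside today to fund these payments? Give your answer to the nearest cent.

$524,853.30

This is an ordinary annuity: 21 payments of $73,000.00 at the end of each year.
Periodic rate r = 0.128 per year.
PV = PMT × [(1 − (1+r)^−n)/r] = 73,000 × [1 − (1+r)^−21] / r = $524,853.30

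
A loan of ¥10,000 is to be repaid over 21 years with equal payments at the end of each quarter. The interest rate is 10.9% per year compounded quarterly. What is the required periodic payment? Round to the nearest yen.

Level ordinary annuity; solve PV = PMT × [(1 − (1+r)^−n)/r] for PMT.
Periodic rate r = 0.109/4 per quarter; n is counted in quarters.
With n = 84: PMT = 10,000 / ([(1 − (1+r)^−n)/r]) = ¥304

¥304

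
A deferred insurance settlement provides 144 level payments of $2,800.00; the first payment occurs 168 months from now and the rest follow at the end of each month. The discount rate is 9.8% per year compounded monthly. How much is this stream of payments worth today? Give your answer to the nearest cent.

$60,823.37

Ordinary annuity of 144 payments, first payment at period 168.
Periodic rate r = 0.098/12 per month; n is counted in months.
The ordinary-annuity PV formula values the stream one period before the first payment (period 167); discount that back 167 periods:
PV₀ = 2,800 × [1 − (1+r)^−144] / r × (1+r)^−167 = $60,823.37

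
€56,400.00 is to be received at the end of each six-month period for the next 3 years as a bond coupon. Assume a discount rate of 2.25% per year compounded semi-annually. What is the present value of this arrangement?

€325,465.34

This is an ordinary annuity: 6 payments of €56,400.00 at the end of each six-month period.
Periodic rate r = 0.0225/2 per half-year; n is counted in half-years.
PV = PMT × [(1 − (1+r)^−n)/r] = 56,400 × [1 − (1+r)^−6] / r = €325,465.34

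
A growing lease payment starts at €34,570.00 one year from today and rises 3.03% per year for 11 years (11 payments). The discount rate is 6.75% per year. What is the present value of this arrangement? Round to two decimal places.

Periodic rate r = 0.0675 per year.
Growing ordinary annuity: PV = PMT₁ × [1 − ((1+g)/(1+r))^n] / (r − g) = 34,570 × [1 − ((1+0.0303)/(1+r))^11] / (r − 0.0303) = €300,214.50.

€300,214.50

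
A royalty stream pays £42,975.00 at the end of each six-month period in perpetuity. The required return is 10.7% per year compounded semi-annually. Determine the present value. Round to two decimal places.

Periodic rate r = 0.107/2 per half-year.
Level perpetuity: PV = PMT / r = 42,975 / (0.107/2) = £803,271.03.

£803,271.03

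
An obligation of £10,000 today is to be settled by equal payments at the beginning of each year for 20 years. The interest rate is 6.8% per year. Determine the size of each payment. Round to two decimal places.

£870.14

Level annuity due; solve PV = PMT × [(1 − (1+r)^−n)/r] × (1+r) for PMT.
Periodic rate r = 0.068 per year.
With n = 20: PMT = 10,000 / ([(1 − (1+r)^−n)/r] × (1+r)) = £870.14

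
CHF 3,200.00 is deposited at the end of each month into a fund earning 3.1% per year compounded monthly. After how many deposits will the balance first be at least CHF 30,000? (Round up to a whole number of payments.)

10 payments

Periodic rate r = 0.031/12 per month; n is counted in months.
Ordinary annuity FV: 30,000 = 3,200 × [((1+r)^n − 1)/r].
(1+r)^n = 1 + 30,000 × r / 3,200, so n = ln(1 + 30,000·r/3,200) / ln(1+r) = 9.28.
Round up to a whole number of payments: n = 10.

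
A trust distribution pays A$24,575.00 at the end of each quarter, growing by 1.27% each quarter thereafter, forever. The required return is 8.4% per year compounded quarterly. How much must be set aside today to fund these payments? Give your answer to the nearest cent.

Periodic rate r = 0.084/4 per quarter.
Growing perpetuity (Gordon): PV = PMT₁ / (r − g) = 24,575 / (r − 0.0127) = A$2,960,843.37.

A$2,960,843.37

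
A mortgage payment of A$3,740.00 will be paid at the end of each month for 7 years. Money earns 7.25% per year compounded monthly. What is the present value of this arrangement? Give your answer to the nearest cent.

A$245,807.08

This is an ordinary annuity: 84 payments of A$3,740.00 at the end of each month.
Periodic rate r = 0.0725/12 per month; n is counted in months.
PV = PMT × [(1 − (1+r)^−n)/r] = 3,740 × [1 − (1+r)^−84] / r = A$245,807.08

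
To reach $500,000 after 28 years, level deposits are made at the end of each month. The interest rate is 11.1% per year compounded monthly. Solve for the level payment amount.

$219.62

Level ordinary annuity; solve FV = PMT × [((1+r)^n − 1)/r] for PMT.
Periodic rate r = 0.111/12 per month; n is counted in months.
With n = 336: PMT = 500,000 / ([((1+r)^n − 1)/r]) = $219.62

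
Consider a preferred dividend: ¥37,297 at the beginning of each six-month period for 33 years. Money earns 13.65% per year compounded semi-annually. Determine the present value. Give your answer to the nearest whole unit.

¥576,294

This is an annuity due: 66 payments of ¥37,297 at the beginning of each six-month period.
Periodic rate r = 0.1365/2 per half-year; n is counted in half-years.
PV = PMT × [(1 − (1+r)^−n)/r] × (1+r) = 37,297 × [1 − (1+r)^−66] / r × (1+r) = ¥576,294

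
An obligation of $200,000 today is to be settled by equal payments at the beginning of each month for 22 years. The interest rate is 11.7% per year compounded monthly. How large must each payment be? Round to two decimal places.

Level annuity due; solve PV = PMT × [(1 − (1+r)^−n)/r] × (1+r) for PMT.
Periodic rate r = 0.117/12 per month; n is counted in months.
With n = 264: PMT = 200,000 / ([(1 − (1+r)^−n)/r] × (1+r)) = $2,092.70

$2,092.70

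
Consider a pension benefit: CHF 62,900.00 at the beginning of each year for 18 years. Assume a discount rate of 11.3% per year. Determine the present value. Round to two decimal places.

This is an annuity due: 18 payments of CHF 62,900.00 at the beginning of each year.
Periodic rate r = 0.113 per year.
PV = PMT × [(1 − (1+r)^−n)/r] × (1+r) = 62,900 × [1 − (1+r)^−18] / r × (1+r) = CHF 529,347.99

CHF 529,347.99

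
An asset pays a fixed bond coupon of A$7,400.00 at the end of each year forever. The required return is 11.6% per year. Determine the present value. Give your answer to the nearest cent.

A$63,793.10

Periodic rate r = 0.116 per year.
Level perpetuity: PV = PMT / r = 7,400 / (0.116) = A$63,793.10.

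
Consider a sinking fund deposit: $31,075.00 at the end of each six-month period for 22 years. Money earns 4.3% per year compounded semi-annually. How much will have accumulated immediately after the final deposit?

This is an ordinary annuity: 44 deposits of $31,075.00 at the end of each six-month period.
Periodic rate r = 0.043/2 per half-year; n is counted in half-years.
FV = PMT × [((1+r)^n − 1)/r] = 31,075 × [(1+r)^44 − 1] / r = $2,239,850.63

$2,239,850.63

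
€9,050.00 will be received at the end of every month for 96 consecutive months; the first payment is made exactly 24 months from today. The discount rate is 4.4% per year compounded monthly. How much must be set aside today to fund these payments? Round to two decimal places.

Ordinary annuity of 96 payments, first payment at period 24.
Periodic rate r = 0.044/12 per month; n is counted in months.
The ordinary-annuity PV formula values the stream one period before the first payment (period 23); discount that back 23 periods:
PV₀ = 9,050 × [1 − (1+r)^−96] / r × (1+r)^−23 = €672,205.24

€672,205.24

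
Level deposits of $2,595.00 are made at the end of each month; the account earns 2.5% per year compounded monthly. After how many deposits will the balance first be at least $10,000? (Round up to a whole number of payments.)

4 payments

Periodic rate r = 0.025/12 per month; n is counted in months.
Ordinary annuity FV: 10,000 = 2,595 × [((1+r)^n − 1)/r].
(1+r)^n = 1 + 10,000 × r / 2,595, so n = ln(1 + 10,000·r/2,595) / ln(1+r) = 3.84.
Round up to a whole number of payments: n = 4.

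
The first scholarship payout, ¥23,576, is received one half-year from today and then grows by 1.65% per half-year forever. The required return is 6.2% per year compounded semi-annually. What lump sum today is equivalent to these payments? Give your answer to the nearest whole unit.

¥1,625,931

Periodic rate r = 0.062/2 per half-year.
Growing perpetuity (Gordon): PV = PMT₁ / (r − g) = 23,576 / (r − 0.0165) = ¥1,625,931.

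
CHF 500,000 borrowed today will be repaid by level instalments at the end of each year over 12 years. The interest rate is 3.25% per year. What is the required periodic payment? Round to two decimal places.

Level ordinary annuity; solve PV = PMT × [(1 − (1+r)^−n)/r] for PMT.
Periodic rate r = 0.0325 per year.
With n = 12: PMT = 500,000 / ([(1 − (1+r)^−n)/r]) = CHF 50,983.59

CHF 50,983.59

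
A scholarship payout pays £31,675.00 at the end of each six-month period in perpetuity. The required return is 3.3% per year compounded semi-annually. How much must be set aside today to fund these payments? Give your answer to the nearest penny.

Periodic rate r = 0.033/2 per half-year.
Level perpetuity: PV = PMT / r = 31,675 / (0.033/2) = £1,919,696.97.

£1,919,696.97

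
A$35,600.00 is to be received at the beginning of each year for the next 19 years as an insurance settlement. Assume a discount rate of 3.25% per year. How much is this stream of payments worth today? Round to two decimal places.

This is an annuity due: 19 payments of A$35,600.00 at the beginning of each year.
Periodic rate r = 0.0325 per year.
PV = PMT × [(1 − (1+r)^−n)/r] × (1+r) = 35,600 × [1 − (1+r)^−19] / r × (1+r) = A$515,034.49

A$515,034.49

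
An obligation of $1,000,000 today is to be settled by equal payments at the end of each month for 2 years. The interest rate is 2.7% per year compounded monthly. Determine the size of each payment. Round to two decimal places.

$42,848.64

Level ordinary annuity; solve PV = PMT × [(1 − (1+r)^−n)/r] for PMT.
Periodic rate r = 0.027/12 per month; n is counted in months.
With n = 24: PMT = 1,000,000 / ([(1 − (1+r)^−n)/r]) = $42,848.64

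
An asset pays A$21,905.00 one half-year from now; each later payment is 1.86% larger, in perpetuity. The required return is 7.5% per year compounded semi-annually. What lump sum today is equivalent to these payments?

Periodic rate r = 0.075/2 per half-year.
Growing perpetuity (Gordon): PV = PMT₁ / (r − g) = 21,905 / (r − 0.0186) = A$1,158,994.71.

A$1,158,994.71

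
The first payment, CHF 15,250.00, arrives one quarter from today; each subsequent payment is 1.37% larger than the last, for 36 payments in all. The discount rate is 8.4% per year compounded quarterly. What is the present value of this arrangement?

Periodic rate r = 0.084/4 per quarter; n is counted in quarters.
Growing ordinary annuity: PV = PMT₁ × [1 − ((1+g)/(1+r))^n] / (r − g) = 15,250 × [1 − ((1+0.0137)/(1+r))^36] / (r − 0.0137) = CHF 475,573.15.

CHF 475,573.15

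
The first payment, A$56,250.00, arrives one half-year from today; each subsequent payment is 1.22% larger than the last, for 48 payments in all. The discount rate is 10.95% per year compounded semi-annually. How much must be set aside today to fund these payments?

A$1,138,814.71

Periodic rate r = 0.1095/2 per half-year; n is counted in half-years.
Growing ordinary annuity: PV = PMT₁ × [1 − ((1+g)/(1+r))^n] / (r − g) = 56,250 × [1 − ((1+0.0122)/(1+r))^48] / (r − 0.0122) = A$1,138,814.71.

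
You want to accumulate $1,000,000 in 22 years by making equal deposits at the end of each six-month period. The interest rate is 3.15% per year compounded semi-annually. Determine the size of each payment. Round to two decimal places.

$15,926.23

Level ordinary annuity; solve FV = PMT × [((1+r)^n − 1)/r] for PMT.
Periodic rate r = 0.0315/2 per half-year; n is counted in half-years.
With n = 44: PMT = 1,000,000 / ([((1+r)^n − 1)/r]) = $15,926.23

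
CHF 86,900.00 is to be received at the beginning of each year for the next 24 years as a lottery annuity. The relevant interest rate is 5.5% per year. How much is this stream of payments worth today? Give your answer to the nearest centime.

CHF 1,205,741.18

This is an annuity due: 24 payments of CHF 86,900.00 at the beginning of each year.
Periodic rate r = 0.055 per year.
PV = PMT × [(1 − (1+r)^−n)/r] × (1+r) = 86,900 × [1 − (1+r)^−24] / r × (1+r) = CHF 1,205,741.18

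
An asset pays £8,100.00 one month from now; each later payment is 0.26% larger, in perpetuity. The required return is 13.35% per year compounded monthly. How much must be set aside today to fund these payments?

£950,146.63

Periodic rate r = 0.1335/12 per month.
Growing perpetuity (Gordon): PV = PMT₁ / (r − g) = 8,100 / (r − 0.0026) = £950,146.63.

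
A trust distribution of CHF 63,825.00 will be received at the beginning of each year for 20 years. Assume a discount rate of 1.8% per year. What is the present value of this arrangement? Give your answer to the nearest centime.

This is an annuity due: 20 payments of CHF 63,825.00 at the beginning of each year.
Periodic rate r = 0.018 per year.
PV = PMT × [(1 − (1+r)^−n)/r] × (1+r) = 63,825 × [1 − (1+r)^−20] / r × (1+r) = CHF 1,083,209.33

CHF 1,083,209.33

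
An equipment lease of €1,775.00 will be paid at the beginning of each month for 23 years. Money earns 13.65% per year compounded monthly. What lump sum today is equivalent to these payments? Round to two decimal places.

This is an annuity due: 276 payments of €1,775.00 at the beginning of each month.
Periodic rate r = 0.1365/12 per month; n is counted in months.
PV = PMT × [(1 − (1+r)^−n)/r] × (1+r) = 1,775 × [1 − (1+r)^−276] / r × (1+r) = €150,862.50

€150,862.50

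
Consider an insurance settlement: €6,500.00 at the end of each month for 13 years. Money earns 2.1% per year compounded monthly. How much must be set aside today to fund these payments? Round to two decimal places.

€886,695.07

This is an ordinary annuity: 156 payments of €6,500.00 at the end of each month.
Periodic rate r = 0.021/12 per month; n is counted in months.
PV = PMT × [(1 − (1+r)^−n)/r] = 6,500 × [1 − (1+r)^−156] / r = €886,695.07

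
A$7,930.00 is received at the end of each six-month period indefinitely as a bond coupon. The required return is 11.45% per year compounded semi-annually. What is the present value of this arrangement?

A$138,515.28

Periodic rate r = 0.1145/2 per half-year.
Level perpetuity: PV = PMT / r = 7,930 / (0.1145/2) = A$138,515.28.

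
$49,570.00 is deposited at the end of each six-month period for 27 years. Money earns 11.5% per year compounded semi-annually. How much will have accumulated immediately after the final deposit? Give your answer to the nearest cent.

$16,785,745.85

This is an ordinary annuity: 54 deposits of $49,570.00 at the end of each six-month period.
Periodic rate r = 0.115/2 per half-year; n is counted in half-years.
FV = PMT × [((1+r)^n − 1)/r] = 49,570 × [(1+r)^54 − 1] / r = $16,785,745.85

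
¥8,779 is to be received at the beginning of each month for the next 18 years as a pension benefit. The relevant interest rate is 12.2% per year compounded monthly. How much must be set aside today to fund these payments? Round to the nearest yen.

¥774,166

This is an annuity due: 216 payments of ¥8,779 at the beginning of each month.
Periodic rate r = 0.122/12 per month; n is counted in months.
PV = PMT × [(1 − (1+r)^−n)/r] × (1+r) = 8,779 × [1 − (1+r)^−216] / r × (1+r) = ¥774,166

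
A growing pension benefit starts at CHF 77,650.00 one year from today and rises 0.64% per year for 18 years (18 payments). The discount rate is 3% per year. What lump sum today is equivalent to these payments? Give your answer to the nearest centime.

CHF 1,122,396.80

Periodic rate r = 0.03 per year.
Growing ordinary annuity: PV = PMT₁ × [1 − ((1+g)/(1+r))^n] / (r − g) = 77,650 × [1 − ((1+0.0064)/(1+r))^18] / (r − 0.0064) = CHF 1,122,396.80.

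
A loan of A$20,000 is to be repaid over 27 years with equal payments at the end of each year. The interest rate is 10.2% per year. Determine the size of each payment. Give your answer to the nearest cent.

Level ordinary annuity; solve PV = PMT × [(1 − (1+r)^−n)/r] for PMT.
Periodic rate r = 0.102 per year.
With n = 27: PMT = 20,000 / ([(1 − (1+r)^−n)/r]) = A$2,199.76

A$2,199.76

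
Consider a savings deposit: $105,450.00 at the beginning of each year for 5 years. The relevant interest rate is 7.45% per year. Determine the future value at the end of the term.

$657,469.63

This is an annuity due: 5 deposits of $105,450.00 at the beginning of each year.
Periodic rate r = 0.0745 per year.
FV = PMT × [((1+r)^n − 1)/r] × (1+r) = 105,450 × [(1+r)^5 − 1] / r × (1+r) = $657,469.63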